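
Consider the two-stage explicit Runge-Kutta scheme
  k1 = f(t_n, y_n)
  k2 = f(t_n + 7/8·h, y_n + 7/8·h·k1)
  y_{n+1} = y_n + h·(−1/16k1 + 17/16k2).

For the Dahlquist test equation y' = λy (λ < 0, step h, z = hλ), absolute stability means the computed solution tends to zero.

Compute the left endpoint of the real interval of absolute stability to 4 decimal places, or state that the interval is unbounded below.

Test eqn y'=λy, z=hλ:
  k1=λy_n ⇒ h·k1=z·y_n;  k2=λ(1+7/8z)y_n ⇒ h·k2=z(1+7/8z)y_n
  y_{n+1}/y_n = 1 − 1/16z + 17/16z(1+7/8z) = 1 + z + 119/128z²
  Hence R(z) = 1 + z + 119/128z².

Need |R(x)|<1, x<0.
x=-0.52: |R|=0.7314
R=1: x+119/128x²=0 ⇒ x=−128/119=-1.0756; min R=1−1/(4·119/128)=0.7311>−1
Confirm numerically:
  x=-0.999: |R|=0.92883 <1
  x=-0.916: |R|=0.86406 <1
  x=-0.660: |R|=0.74497 <1
  x=-1.442: |R|=1.49116 >1
  x=-1.268: |R|=1.22677 >1
Interval (-1.0756, 0).

z* = -1.0756.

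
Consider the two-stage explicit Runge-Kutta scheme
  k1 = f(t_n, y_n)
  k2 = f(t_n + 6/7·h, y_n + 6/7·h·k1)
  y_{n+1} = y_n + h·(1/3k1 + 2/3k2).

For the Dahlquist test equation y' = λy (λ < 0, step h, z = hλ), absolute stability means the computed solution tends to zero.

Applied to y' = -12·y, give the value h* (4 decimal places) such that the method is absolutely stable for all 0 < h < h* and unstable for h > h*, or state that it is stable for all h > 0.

With y'=λy (z=hλ):
  k1=λy_n ⇒ h·k1=z·y_n;  k2=λ(1+6/7z)y_n ⇒ h·k2=z(1+6/7z)y_n
  y_{n+1}/y_n = 1 + 1/3z + 2/3z(1+6/7z) = 1 + z + 4/7z²
  Hence R(z) = 1 + z + 4/7z².

Find x<0 with |R(x)|<1.
x=-1.09: |R|=0.5889
R=1: x+4/7x²=0 ⇒ x=−7/4=-1.7500; min R=1−1/(4·4/7)=0.5625>−1
Confirm numerically:
  x=-1.532: |R|=0.80916 <1
  x=-1.246: |R|=0.64115 <1
  x=-1.218: |R|=0.62973 <1
  x=-2.238: |R|=1.62408 >1
  x=-2.078: |R|=1.38948 >1
  x=-1.860: |R|=1.11691 >1
Interval (-1.7500, 0).

(-1.7500,0); λ=-12 ⇒ h* = (7/4)/12 = 0.1458.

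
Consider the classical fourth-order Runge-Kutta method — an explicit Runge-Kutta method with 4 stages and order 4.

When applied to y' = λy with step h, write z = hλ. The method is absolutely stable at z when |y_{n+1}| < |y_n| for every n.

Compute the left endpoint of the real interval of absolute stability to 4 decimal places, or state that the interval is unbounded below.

On y'=λy, z=hλ:
  order 4, 4-stage ⇒ R(z)=1+z+z^2/2+z^3/6+z^4/24
  (e.g. R(-1.11)=0.34136, |R|=0.34136)

Boundary: |R(x)|=1, x<0.
x=-1.11: |R|=0.3414
|R(-1.66)|=0.2718 |R(-1.56)|=0.2708 |R(-0.88)|=0.4186
Bisect:
  x_lo=-3.6512 |R|=3.3068  x_hi=-0.3736 |R|=0.6883
  mid=-2.01239 |R|=0.33754 →hi
  mid=-2.83177 |R|=1.07236 →lo
  mid=-2.42208 |R|=0.57696 →hi
  mid=-2.62692 |R|=0.78633 →hi
  mid=-2.72935 |R|=0.91888 →hi
  mid=-2.78056 |R|=0.99289 →hi
  mid=-2.80616 |R|=1.03193 →lo
  mid=-2.79336 |R|=1.01223 →lo
  mid=-2.78696 |R|=1.00252 →lo
  mid=-2.78376 |R|=0.99769 →hi
  ...
  [-2.78536,-2.78516] ⇒ x*=-2.7853
Interval (-2.7853, 0).

z* = -2.7853.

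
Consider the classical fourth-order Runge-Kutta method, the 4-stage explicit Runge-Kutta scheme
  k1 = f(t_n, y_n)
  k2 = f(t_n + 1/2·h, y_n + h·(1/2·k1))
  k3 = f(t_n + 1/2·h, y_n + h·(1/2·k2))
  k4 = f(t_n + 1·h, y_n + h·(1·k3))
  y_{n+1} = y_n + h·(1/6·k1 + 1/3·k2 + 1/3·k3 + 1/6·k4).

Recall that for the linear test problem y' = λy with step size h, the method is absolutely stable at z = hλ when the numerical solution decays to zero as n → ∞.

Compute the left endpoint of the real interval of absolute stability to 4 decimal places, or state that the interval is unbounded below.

Set f=λy, z=hλ:
  order 4, 4-stage ⇒ R(z)=1+z+z^2/2+z^3/6+z^4/24
  (e.g. R(-1.37)=0.28667, |R|=0.28667)

Find x<0 with |R(x)|<1.
x=-1.37: |R|=0.2867
|R(-2.89)|=1.1697 |R(-1.89)|=0.3025 |R(-1.47)|=0.2756
Bisect:
  x_lo=-3.0966 |R|=1.5802  x_hi=-0.3362 |R|=0.7145
  mid=-1.71640 |R|=0.27548 →hi
  mid=-2.40650 |R|=0.56379 →hi
  mid=-2.75156 |R|=0.95032 →hi
  mid=-2.92408 |R|=1.23023 →lo
  mid=-2.83782 |R|=1.08212 →lo
  mid=-2.79469 |R|=1.01426 →lo
  mid=-2.77312 |R|=0.98180 →hi
  mid=-2.78391 |R|=0.99791 →hi
  mid=-2.78930 |R|=1.00605 →lo
  ...
  [-2.78542,-2.78525] ⇒ x*=-2.7853
Stable set (-2.7853, 0).

z* = -2.7853.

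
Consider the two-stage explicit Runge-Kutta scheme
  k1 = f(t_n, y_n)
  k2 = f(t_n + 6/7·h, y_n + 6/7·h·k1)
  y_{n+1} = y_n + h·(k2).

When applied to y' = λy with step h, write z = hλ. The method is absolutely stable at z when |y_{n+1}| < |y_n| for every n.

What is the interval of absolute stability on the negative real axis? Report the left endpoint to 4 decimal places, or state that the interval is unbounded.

(-1.1667, 0).

Set f=λy, z=hλ:
  k1=λy_n ⇒ h·k1=z·y_n;  k2=λ(1+6/7z)y_n ⇒ h·k2=z(1+6/7z)y_n
  y_{n+1}/y_n = 1 + z(1+6/7z) = 1 + z + 6/7z²
  R(z) = 1 + z + 6/7z².

Find x<0 with |R(x)|<1.
x=-1.56: |R|=1.5259
R=1: x+6/7x²=0 ⇒ x=−7/6=-1.1667; min R=1−1/(4·6/7)=0.7083>−1
Confirm numerically:
  x=-1.005: |R|=0.86074 <1
  x=-0.994: |R|=0.85289 <1
  x=-0.552: |R|=0.70917 <1
  x=-0.518: |R|=0.71199 <1
  x=-1.602: |R|=1.59777 >1
  x=-1.420: |R|=1.30834 >1
  x=-1.311: |R|=1.16219 >1
Stable set (-1.1667, 0).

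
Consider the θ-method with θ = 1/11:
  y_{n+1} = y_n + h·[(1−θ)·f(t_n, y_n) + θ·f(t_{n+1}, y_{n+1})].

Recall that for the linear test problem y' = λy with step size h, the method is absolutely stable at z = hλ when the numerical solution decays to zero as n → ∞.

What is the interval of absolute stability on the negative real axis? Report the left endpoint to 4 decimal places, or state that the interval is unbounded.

(-2.4444, 0).

With y'=λy (z=hλ):
  y_{n+1} = y_n + z·[10/11·y_n + 1/11·y_{n+1}] ⇒ (1 − 1/11z)y_{n+1} = (1 + 10/11z)y_n
  R(z) = (1 + 10/11z)/(1 − 1/11z).

Boundary: |R(x)|=1, x<0.
x=-1.01: |R|=0.0749
R=−1: 1+10/11x = −1+1/11x ⇒ -9/11x=2 ⇒ x=2/(-9/11)=-2.4444
Confirm numerically:
  x=-2.378: |R|=0.95530 <1
  x=-2.349: |R|=0.93565 <1
  x=-1.935: |R|=0.64554 <1
  x=-1.229: |R|=0.10549 <1
  x=-2.830: |R|=1.25090 >1
  x=-2.711: |R|=1.17497 >1
So |R|<1 on (-2.4444, 0).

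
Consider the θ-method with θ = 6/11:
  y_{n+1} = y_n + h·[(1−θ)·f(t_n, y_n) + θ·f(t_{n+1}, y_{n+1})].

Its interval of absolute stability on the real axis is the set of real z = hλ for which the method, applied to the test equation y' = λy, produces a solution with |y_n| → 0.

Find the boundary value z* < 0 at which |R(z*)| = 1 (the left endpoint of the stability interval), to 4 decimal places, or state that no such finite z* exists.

On y'=λy, z=hλ:
  y_{n+1} = y_n + z·[5/11·y_n + 6/11·y_{n+1}] ⇒ (1 − 6/11z)y_{n+1} = (1 + 5/11z)y_n
  Hence R(z) = (1 + 5/11z)/(1 − 6/11z).

Boundary: |R(x)|=1, x<0.
x=-0.47: |R|=0.6259
x=-2: |R|=0.0435
x=-10: |R|=0.5493
x=-100: |R|=0.8003
θ=6/11≥1/2 ⇒ |1+5/11x|<|1−6/11x| ∀x<0 ⇒ interval (−∞,0).

unbounded; (−∞, 0).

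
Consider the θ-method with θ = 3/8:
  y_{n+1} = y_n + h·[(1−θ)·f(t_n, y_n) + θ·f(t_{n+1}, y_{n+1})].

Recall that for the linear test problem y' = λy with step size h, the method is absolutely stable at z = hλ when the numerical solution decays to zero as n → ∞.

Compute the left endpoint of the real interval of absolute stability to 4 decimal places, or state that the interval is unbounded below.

z* = -8.0000.

With y'=λy (z=hλ):
  y_{n+1} = y_n + z·[5/8·y_n + 3/8·y_{n+1}] ⇒ (1 − 3/8z)y_{n+1} = (1 + 5/8z)y_n
  ⇒ R(z) = (1 + 5/8z)/(1 − 3/8z).

Solve |R(x)|<1 on ℝ⁻.
x=-0.55: |R|=0.5440
R=−1: 1+5/8x = −1+3/8x ⇒ -1/4x=2 ⇒ x=2/(-1/4)=-8.0000
Confirm numerically:
  x=-7.756: |R|=0.98439 <1
  x=-6.456: |R|=0.88717 <1
  x=-5.413: |R|=0.78654 <1
  x=-3.396: |R|=0.49373 <1
  x=-8.488: |R|=1.02917 >1
  x=-8.399: |R|=1.02404 >1
  x=-8.094: |R|=1.00582 >1
Interval (-8.0000, 0).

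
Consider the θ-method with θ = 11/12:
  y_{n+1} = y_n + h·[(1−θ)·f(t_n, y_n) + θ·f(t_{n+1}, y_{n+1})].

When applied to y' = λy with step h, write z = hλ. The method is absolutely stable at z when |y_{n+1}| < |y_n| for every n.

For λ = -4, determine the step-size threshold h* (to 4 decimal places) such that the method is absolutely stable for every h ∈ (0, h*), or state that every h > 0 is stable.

With y'=λy (z=hλ):
  y_{n+1} = y_n + z·[1/12·y_n + 11/12·y_{n+1}] ⇒ (1 − 11/12z)y_{n+1} = (1 + 1/12z)y_n
  Hence R(z) = (1 + 1/12z)/(1 − 11/12z).

Solve |R(x)|<1 on ℝ⁻.
x=-0.55: |R|=0.6343
x=-2: |R|=0.2941
x=-10: |R|=0.0164
x=-100: |R|=0.0791
θ=11/12≥1/2 ⇒ |1+1/12x|<|1−11/12x| ∀x<0 ⇒ interval (−∞,0).

unbounded; (−∞, 0). Any h>0 works for λ=-4.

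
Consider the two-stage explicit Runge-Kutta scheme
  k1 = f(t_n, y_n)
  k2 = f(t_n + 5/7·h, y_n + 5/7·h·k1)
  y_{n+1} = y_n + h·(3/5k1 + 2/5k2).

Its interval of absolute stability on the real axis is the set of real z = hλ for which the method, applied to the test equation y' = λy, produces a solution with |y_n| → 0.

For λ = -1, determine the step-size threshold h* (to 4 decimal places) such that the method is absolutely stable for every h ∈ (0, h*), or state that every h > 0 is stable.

(-3.5000,0); λ=-1 ⇒ h* = (7/2)/1 = 3.5000.

Set f=λy, z=hλ:
  k1=λy_n ⇒ h·k1=z·y_n;  k2=λ(1+5/7z)y_n ⇒ h·k2=z(1+5/7z)y_n
  y_{n+1}/y_n = 1 + 3/5z + 2/5z(1+5/7z) = 1 + z + 2/7z²
  R(z) = 1 + z + 2/7z².

Need |R(x)|<1, x<0.
x=-1.46: |R|=0.1490
R=1: x+2/7x²=0 ⇒ x=−7/2=-3.5000; min R=1−1/(4·2/7)=0.1250>−1
Confirm numerically:
  x=-3.069: |R|=0.62207 <1
  x=-2.727: |R|=0.39772 <1
  x=-1.811: |R|=0.12606 <1
  x=-4.012: |R|=1.58690 >1
  x=-3.743: |R|=1.25987 >1
So |R|<1 on (-3.5000, 0).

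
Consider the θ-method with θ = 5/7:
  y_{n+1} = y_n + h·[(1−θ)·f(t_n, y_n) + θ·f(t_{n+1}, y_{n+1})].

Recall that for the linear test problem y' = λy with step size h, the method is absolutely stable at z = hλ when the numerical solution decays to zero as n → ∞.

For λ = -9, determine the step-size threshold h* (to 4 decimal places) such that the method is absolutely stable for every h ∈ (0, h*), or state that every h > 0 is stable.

With y'=λy (z=hλ):
  y_{n+1} = y_n + z·[2/7·y_n + 5/7·y_{n+1}] ⇒ (1 − 5/7z)y_{n+1} = (1 + 2/7z)y_n
  Hence R(z) = (1 + 2/7z)/(1 − 5/7z).

Boundary: |R(x)|=1, x<0.
x=-0.56: |R|=0.6000
x=-2: |R|=0.1765
x=-10: |R|=0.2281
x=-100: |R|=0.3807
θ=5/7≥1/2 ⇒ |1+2/7x|<|1−5/7x| ∀x<0 ⇒ interval (−∞,0).

(−∞, 0) — no finite endpoint. Any h>0 works for λ=-9.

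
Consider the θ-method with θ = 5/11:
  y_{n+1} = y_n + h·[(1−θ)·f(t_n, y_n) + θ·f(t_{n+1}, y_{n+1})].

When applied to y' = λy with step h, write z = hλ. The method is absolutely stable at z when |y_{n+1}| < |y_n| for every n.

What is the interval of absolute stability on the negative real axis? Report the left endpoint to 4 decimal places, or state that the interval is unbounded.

(-22.0000, 0).

On y'=λy, z=hλ:
  y_{n+1} = y_n + z·[6/11·y_n + 5/11·y_{n+1}] ⇒ (1 − 5/11z)y_{n+1} = (1 + 6/11z)y_n
  so R(z) = (1 + 6/11z)/(1 − 5/11z).

Find x<0 with |R(x)|<1.
x=-0.63: |R|=0.5102
R=−1: 1+6/11x = −1+5/11x ⇒ -1/11x=2 ⇒ x=2/(-1/11)=-22.0000
Confirm numerically:
  x=-21.842: |R|=0.99869 <1
  x=-17.736: |R|=0.95722 <1
  x=-11.083: |R|=0.83562 <1
  x=-22.351: |R|=1.00286 >1
  x=-22.315: |R|=1.00257 >1
  x=-22.203: |R|=1.00166 >1
So |R|<1 on (-22.0000, 0).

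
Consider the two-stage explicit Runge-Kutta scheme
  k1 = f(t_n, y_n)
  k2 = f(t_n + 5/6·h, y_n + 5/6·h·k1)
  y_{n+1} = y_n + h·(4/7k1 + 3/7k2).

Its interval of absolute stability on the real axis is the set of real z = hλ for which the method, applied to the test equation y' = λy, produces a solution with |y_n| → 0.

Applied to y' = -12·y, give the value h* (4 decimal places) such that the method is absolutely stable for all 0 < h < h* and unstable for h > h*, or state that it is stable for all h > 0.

(-2.8000,0); λ=-12 ⇒ h* = (14/5)/12 = 0.2333.

Set f=λy, z=hλ:
  k1=λy_n ⇒ h·k1=z·y_n;  k2=λ(1+5/6z)y_n ⇒ h·k2=z(1+5/6z)y_n
  y_{n+1}/y_n = 1 + 4/7z + 3/7z(1+5/6z) = 1 + z + 5/14z²
  ⇒ R(z) = 1 + z + 5/14z².

Need |R(x)|<1, x<0.
x=-0.9: |R|=0.3893
R=1: x+5/14x²=0 ⇒ x=−14/5=-2.8000; min R=1−1/(4·5/14)=0.3000>−1
Confirm numerically:
  x=-1.955: |R|=0.41001 <1
  x=-1.524: |R|=0.30549 <1
  x=-1.474: |R|=0.30196 <1
  x=-3.260: |R|=1.53557 >1
  x=-3.128: |R|=1.36642 >1
So |R|<1 on (-2.8000, 0).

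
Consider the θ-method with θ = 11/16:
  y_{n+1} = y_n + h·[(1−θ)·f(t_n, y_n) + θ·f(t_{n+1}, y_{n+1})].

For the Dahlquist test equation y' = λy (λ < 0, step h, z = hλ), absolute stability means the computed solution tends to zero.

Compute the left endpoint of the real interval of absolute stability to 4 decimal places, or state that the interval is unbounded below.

Set f=λy, z=hλ:
  y_{n+1} = y_n + z·[5/16·y_n + 11/16·y_{n+1}] ⇒ (1 − 11/16z)y_{n+1} = (1 + 5/16z)y_n
  ⇒ R(z) = (1 + 5/16z)/(1 − 11/16z).

Find x<0 with |R(x)|<1.
x=-1.55: |R|=0.2496
x=-2: |R|=0.1579
x=-10: |R|=0.2698
x=-100: |R|=0.4337
θ=11/16≥1/2 ⇒ |1+5/16x|<|1−11/16x| ∀x<0 ⇒ stable on all of ℝ⁻.

unbounded; (−∞, 0).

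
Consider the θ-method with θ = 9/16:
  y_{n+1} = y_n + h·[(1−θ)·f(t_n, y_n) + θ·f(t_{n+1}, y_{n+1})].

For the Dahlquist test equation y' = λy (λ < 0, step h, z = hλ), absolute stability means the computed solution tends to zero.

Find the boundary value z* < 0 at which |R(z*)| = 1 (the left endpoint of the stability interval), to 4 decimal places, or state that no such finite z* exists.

interval (−∞, 0).

Set f=λy, z=hλ:
  y_{n+1} = y_n + z·[7/16·y_n + 9/16·y_{n+1}] ⇒ (1 − 9/16z)y_{n+1} = (1 + 7/16z)y_n
  so R(z) = (1 + 7/16z)/(1 − 9/16z).

Find x<0 with |R(x)|<1.
x=-0.72: |R|=0.4875
x=-2: |R|=0.0588
x=-10: |R|=0.5094
x=-100: |R|=0.7467
θ=9/16≥1/2 ⇒ |1+7/16x|<|1−9/16x| ∀x<0 ⇒ stable on all of ℝ⁻.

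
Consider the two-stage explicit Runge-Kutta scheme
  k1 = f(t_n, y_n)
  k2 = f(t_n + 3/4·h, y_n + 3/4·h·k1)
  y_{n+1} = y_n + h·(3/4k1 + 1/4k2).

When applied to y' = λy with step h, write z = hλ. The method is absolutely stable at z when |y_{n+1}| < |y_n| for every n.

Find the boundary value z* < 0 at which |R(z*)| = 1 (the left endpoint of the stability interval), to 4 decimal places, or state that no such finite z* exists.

With y'=λy (z=hλ):
  k1=λy_n ⇒ h·k1=z·y_n;  k2=λ(1+3/4z)y_n ⇒ h·k2=z(1+3/4z)y_n
  y_{n+1}/y_n = 1 + 3/4z + 1/4z(1+3/4z) = 1 + z + 3/16z²
  Hence R(z) = 1 + z + 3/16z².

Boundary: |R(x)|=1, x<0.
x=-1.76: |R|=0.1792
R=1: x+3/16x²=0 ⇒ x=−16/3=-5.3333; min R=1−1/(4·3/16)=-0.3333>−1
Confirm numerically:
  x=-5.225: |R|=0.89387 <1
  x=-3.777: |R|=0.10218 <1
  x=-3.021: |R|=0.30979 <1
  x=-2.785: |R|=0.33071 <1
  x=-5.878: |R|=1.60029 >1
  x=-5.749: |R|=1.44806 >1
  x=-5.463: |R|=1.13282 >1
Interval (-5.3333, 0).

left endpoint -5.3333.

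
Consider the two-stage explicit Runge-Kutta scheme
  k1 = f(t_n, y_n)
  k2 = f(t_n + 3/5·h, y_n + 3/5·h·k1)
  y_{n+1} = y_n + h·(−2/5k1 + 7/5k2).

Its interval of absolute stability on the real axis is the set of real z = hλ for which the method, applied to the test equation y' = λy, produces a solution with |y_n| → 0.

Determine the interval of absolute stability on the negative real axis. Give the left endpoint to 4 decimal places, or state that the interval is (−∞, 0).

Set f=λy, z=hλ:
  k1=λy_n ⇒ h·k1=z·y_n;  k2=λ(1+3/5z)y_n ⇒ h·k2=z(1+3/5z)y_n
  y_{n+1}/y_n = 1 − 2/5z + 7/5z(1+3/5z) = 1 + z + 21/25z²
  ⇒ R(z) = 1 + z + 21/25z².

Solve |R(x)|<1 on ℝ⁻.
x=-1.36: |R|=1.1937
R=1: x+21/25x²=0 ⇒ x=−25/21=-1.1905; min R=1−1/(4·21/25)=0.7024>−1
Confirm numerically:
  x=-1.134: |R|=0.94620 <1
  x=-0.859: |R|=0.76082 <1
  x=-0.601: |R|=0.70241 <1
  x=-0.532: |R|=0.70574 <1
  x=-1.781: |R|=1.88345 >1
  x=-1.581: |R|=1.51863 >1
Interval (-1.1905, 0).

(-1.1905, 0).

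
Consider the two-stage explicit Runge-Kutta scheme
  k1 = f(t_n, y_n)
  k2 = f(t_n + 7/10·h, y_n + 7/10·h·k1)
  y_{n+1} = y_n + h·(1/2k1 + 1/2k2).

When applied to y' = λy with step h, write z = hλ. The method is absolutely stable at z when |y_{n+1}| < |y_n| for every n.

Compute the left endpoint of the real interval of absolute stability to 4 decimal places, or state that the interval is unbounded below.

left endpoint -2.8571.

Test eqn y'=λy, z=hλ:
  k1=λy_n ⇒ h·k1=z·y_n;  k2=λ(1+7/10z)y_n ⇒ h·k2=z(1+7/10z)y_n
  y_{n+1}/y_n = 1 + 1/2z + 1/2z(1+7/10z) = 1 + z + 7/20z²
  R(z) = 1 + z + 7/20z².

Solve |R(x)|<1 on ℝ⁻.
x=-0.99: |R|=0.3530
R=1: x+7/20x²=0 ⇒ x=−20/7=-2.8571; min R=1−1/(4·7/20)=0.2857>−1
Confirm numerically:
  x=-2.199: |R|=0.49346 <1
  x=-2.118: |R|=0.45207 <1
  x=-1.980: |R|=0.39214 <1
  x=-3.197: |R|=1.38028 >1
  x=-2.925: |R|=1.06947 >1
Interval (-2.8571, 0).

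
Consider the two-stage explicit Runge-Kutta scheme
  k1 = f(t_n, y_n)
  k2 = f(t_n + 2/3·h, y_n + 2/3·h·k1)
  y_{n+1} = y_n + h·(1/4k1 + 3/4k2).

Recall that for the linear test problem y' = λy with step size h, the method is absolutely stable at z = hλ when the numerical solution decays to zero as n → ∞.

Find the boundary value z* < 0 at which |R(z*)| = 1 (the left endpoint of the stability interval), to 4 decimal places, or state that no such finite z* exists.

Set f=λy, z=hλ:
  k1=λy_n ⇒ h·k1=z·y_n;  k2=λ(1+2/3z)y_n ⇒ h·k2=z(1+2/3z)y_n
  y_{n+1}/y_n = 1 + 1/4z + 3/4z(1+2/3z) = 1 + z + 1/2z²
  R(z) = 1 + z + 1/2z².

Need |R(x)|<1, x<0.
x=-0.6: |R|=0.5800
R=1: x+1/2x²=0 ⇒ x=−2=-2.0000; min R=1−1/(4·1/2)=0.5000>−1
Confirm numerically:
  x=-1.895: |R|=0.90051 <1
  x=-1.639: |R|=0.70416 <1
  x=-0.891: |R|=0.50594 <1
  x=-0.870: |R|=0.50845 <1
  x=-2.548: |R|=1.69815 >1
  x=-2.294: |R|=1.33722 >1
So |R|<1 on (-2.0000, 0).

left endpoint -2.0000.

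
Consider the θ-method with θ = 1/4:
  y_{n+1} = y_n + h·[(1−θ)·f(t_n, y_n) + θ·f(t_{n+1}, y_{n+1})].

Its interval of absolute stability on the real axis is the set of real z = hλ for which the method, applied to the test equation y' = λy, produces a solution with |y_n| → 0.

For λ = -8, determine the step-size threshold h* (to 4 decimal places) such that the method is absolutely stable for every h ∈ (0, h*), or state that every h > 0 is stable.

On y'=λy, z=hλ:
  y_{n+1} = y_n + z·[3/4·y_n + 1/4·y_{n+1}] ⇒ (1 − 1/4z)y_{n+1} = (1 + 3/4z)y_n
  ⇒ R(z) = (1 + 3/4z)/(1 − 1/4z).

Boundary: |R(x)|=1, x<0.
x=-0.33: |R|=0.6952
R=−1: 1+3/4x = −1+1/4x ⇒ -1/2x=2 ⇒ x=2/(-1/2)=-4.0000
Confirm numerically:
  x=-3.867: |R|=0.96619 <1
  x=-2.342: |R|=0.47714 <1
  x=-2.115: |R|=0.38348 <1
  x=-1.935: |R|=0.30413 <1
  x=-4.299: |R|=1.07206 >1
  x=-4.248: |R|=1.06014 >1
  x=-4.230: |R|=1.05589 >1
So |R|<1 on (-4.0000, 0).

(-4.0000,0); λ=-8 ⇒ h* = (4)/8 = 0.5000.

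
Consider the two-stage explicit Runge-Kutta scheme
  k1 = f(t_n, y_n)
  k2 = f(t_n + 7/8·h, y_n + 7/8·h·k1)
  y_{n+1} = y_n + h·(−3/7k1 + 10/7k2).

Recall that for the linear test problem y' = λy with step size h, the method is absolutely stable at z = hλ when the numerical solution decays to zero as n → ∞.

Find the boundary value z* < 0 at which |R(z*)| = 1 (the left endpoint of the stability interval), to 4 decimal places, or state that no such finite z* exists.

Test eqn y'=λy, z=hλ:
  k1=λy_n ⇒ h·k1=z·y_n;  k2=λ(1+7/8z)y_n ⇒ h·k2=z(1+7/8z)y_n
  y_{n+1}/y_n = 1 − 3/7z + 10/7z(1+7/8z) = 1 + z + 5/4z²
  ⇒ R(z) = 1 + z + 5/4z².

Boundary: |R(x)|=1, x<0.
x=-0.89: |R|=1.1001
R=1: x+5/4x²=0 ⇒ x=−4/5=-0.8000; min R=1−1/(4·5/4)=0.8000>−1
Confirm numerically:
  x=-0.663: |R|=0.88646 <1
  x=-0.637: |R|=0.87021 <1
  x=-0.625: |R|=0.86328 <1
  x=-0.622: |R|=0.86160 <1
  x=-1.220: |R|=1.64050 >1
  x=-0.857: |R|=1.06106 >1
So |R|<1 on (-0.8000, 0).

z* = -0.8000.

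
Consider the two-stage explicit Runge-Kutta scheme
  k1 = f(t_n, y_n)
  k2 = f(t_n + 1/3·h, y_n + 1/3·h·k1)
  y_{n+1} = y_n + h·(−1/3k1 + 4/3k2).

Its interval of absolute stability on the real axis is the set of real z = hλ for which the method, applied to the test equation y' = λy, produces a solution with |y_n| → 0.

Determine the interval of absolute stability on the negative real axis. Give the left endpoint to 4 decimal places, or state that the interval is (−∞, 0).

Set f=λy, z=hλ:
  k1=λy_n ⇒ h·k1=z·y_n;  k2=λ(1+1/3z)y_n ⇒ h·k2=z(1+1/3z)y_n
  y_{n+1}/y_n = 1 − 1/3z + 4/3z(1+1/3z) = 1 + z + 4/9z²
  R(z) = 1 + z + 4/9z².

Find x<0 with |R(x)|<1.
x=-1.2: |R|=0.4400
R=1: x+4/9x²=0 ⇒ x=−9/4=-2.2500; min R=1−1/(4·4/9)=0.4375>−1
Confirm numerically:
  x=-2.204: |R|=0.95494 <1
  x=-1.318: |R|=0.45406 <1
  x=-1.272: |R|=0.44710 <1
  x=-1.236: |R|=0.44298 <1
  x=-2.549: |R|=1.33873 >1
  x=-2.420: |R|=1.18284 >1
Stable set (-2.2500, 0).

z∈(-2.2500,0).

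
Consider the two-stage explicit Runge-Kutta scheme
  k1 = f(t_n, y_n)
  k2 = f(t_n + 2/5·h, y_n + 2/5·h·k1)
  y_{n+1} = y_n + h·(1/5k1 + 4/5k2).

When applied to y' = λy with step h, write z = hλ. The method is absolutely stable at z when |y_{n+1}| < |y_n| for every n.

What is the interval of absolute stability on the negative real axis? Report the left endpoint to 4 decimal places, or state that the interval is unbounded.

On y'=λy, z=hλ:
  k1=λy_n ⇒ h·k1=z·y_n;  k2=λ(1+2/5z)y_n ⇒ h·k2=z(1+2/5z)y_n
  y_{n+1}/y_n = 1 + 1/5z + 4/5z(1+2/5z) = 1 + z + 8/25z²
  ⇒ R(z) = 1 + z + 8/25z².

Boundary: |R(x)|=1, x<0.
x=-0.49: |R|=0.5868
R=1: x+8/25x²=0 ⇒ x=−25/8=-3.1250; min R=1−1/(4·8/25)=0.2188>−1
Confirm numerically:
  x=-2.924: |R|=0.81193 <1
  x=-2.816: |R|=0.72155 <1
  x=-2.693: |R|=0.62772 <1
  x=-1.574: |R|=0.21879 <1
  x=-3.464: |R|=1.37577 >1
  x=-3.330: |R|=1.21845 >1
  x=-3.156: |R|=1.03131 >1
Stable set (-3.1250, 0).

z∈(-3.1250,0).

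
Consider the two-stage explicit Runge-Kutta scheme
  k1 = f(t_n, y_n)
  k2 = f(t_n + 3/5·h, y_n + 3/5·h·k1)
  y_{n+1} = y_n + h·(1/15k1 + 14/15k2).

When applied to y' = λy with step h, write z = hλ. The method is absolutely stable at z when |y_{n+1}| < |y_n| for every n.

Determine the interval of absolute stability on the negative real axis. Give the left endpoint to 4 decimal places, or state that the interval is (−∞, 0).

With y'=λy (z=hλ):
  k1=λy_n ⇒ h·k1=z·y_n;  k2=λ(1+3/5z)y_n ⇒ h·k2=z(1+3/5z)y_n
  y_{n+1}/y_n = 1 + 1/15z + 14/15z(1+3/5z) = 1 + z + 14/25z²
  ⇒ R(z) = 1 + z + 14/25z².

Find x<0 with |R(x)|<1.
x=-1.79: |R|=1.0043
R=1: x+14/25x²=0 ⇒ x=−25/14=-1.7857; min R=1−1/(4·14/25)=0.5536>−1
Confirm numerically:
  x=-1.552: |R|=0.79687 <1
  x=-1.450: |R|=0.72740 <1
  x=-1.399: |R|=0.69703 <1
  x=-1.385: |R|=0.68921 <1
  x=-2.381: |R|=1.79373 >1
  x=-2.295: |R|=1.65453 >1
Interval (-1.7857, 0).

(-1.7857, 0).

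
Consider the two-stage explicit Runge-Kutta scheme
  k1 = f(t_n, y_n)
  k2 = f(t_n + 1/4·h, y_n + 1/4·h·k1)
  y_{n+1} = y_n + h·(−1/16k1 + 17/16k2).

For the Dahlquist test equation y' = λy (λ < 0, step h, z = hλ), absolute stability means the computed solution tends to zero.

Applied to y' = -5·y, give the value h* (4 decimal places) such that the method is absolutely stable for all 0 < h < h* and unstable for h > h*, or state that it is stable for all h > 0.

(-3.7647,0); λ=-5 ⇒ h* = (64/17)/5 = 0.7529.

Set f=λy, z=hλ:
  k1=λy_n ⇒ h·k1=z·y_n;  k2=λ(1+1/4z)y_n ⇒ h·k2=z(1+1/4z)y_n
  y_{n+1}/y_n = 1 − 1/16z + 17/16z(1+1/4z) = 1 + z + 17/64z²
  ⇒ R(z) = 1 + z + 17/64z².

Boundary: |R(x)|=1, x<0.
x=-0.57: |R|=0.5163
R=1: x+17/64x²=0 ⇒ x=−64/17=-3.7647; min R=1−1/(4·17/64)=0.0588>−1
Confirm numerically:
  x=-3.723: |R|=0.95876 <1
  x=-3.397: |R|=0.66821 <1
  x=-2.141: |R|=0.07659 <1
  x=-2.002: |R|=0.06263 <1
  x=-4.306: |R|=1.61912 >1
  x=-4.055: |R|=1.31268 >1
Interval (-3.7647, 0).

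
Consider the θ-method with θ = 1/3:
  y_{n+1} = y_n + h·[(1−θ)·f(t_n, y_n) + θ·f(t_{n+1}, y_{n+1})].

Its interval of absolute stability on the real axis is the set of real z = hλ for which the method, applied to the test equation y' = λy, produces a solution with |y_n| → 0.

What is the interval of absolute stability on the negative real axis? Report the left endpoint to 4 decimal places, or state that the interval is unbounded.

Test eqn y'=λy, z=hλ:
  y_{n+1} = y_n + z·[2/3·y_n + 1/3·y_{n+1}] ⇒ (1 − 1/3z)y_{n+1} = (1 + 2/3z)y_n
  ⇒ R(z) = (1 + 2/3z)/(1 − 1/3z).

Solve |R(x)|<1 on ℝ⁻.
x=-1.01: |R|=0.2444
R=−1: 1+2/3x = −1+1/3x ⇒ -1/3x=2 ⇒ x=2/(-1/3)=-6.0000
Confirm numerically:
  x=-5.215: |R|=0.90444 <1
  x=-4.476: |R|=0.79615 <1
  x=-4.384: |R|=0.78115 <1
  x=-3.916: |R|=0.69867 <1
  x=-6.481: |R|=1.05073 >1
  x=-6.457: |R|=1.04832 >1
  x=-6.128: |R|=1.01402 >1
So |R|<1 on (-6.0000, 0).

z∈(-6.0000,0).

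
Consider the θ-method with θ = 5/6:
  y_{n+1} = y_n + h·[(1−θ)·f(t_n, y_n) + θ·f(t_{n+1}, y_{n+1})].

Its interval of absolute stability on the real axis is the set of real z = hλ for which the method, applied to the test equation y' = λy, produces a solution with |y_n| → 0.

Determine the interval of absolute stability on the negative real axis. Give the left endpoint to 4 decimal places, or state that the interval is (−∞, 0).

With y'=λy (z=hλ):
  y_{n+1} = y_n + z·[1/6·y_n + 5/6·y_{n+1}] ⇒ (1 − 5/6z)y_{n+1} = (1 + 1/6z)y_n
  R(z) = (1 + 1/6z)/(1 − 5/6z).

Solve |R(x)|<1 on ℝ⁻.
x=-1.52: |R|=0.3294
x=-2: |R|=0.2500
x=-10: |R|=0.0714
x=-100: |R|=0.1858
θ=5/6≥1/2 ⇒ |1+1/6x|<|1−5/6x| ∀x<0 ⇒ stable on all of ℝ⁻.

unbounded; (−∞, 0).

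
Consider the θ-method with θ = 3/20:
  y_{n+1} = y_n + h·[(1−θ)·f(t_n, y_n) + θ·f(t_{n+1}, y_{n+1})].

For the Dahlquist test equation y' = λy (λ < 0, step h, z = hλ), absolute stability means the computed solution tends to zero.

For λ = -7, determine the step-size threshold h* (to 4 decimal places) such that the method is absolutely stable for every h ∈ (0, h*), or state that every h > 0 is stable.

(-2.8571,0); λ=-7 ⇒ h* = (20/7)/7 = 0.4082.

Set f=λy, z=hλ:
  y_{n+1} = y_n + z·[17/20·y_n + 3/20·y_{n+1}] ⇒ (1 − 3/20z)y_{n+1} = (1 + 17/20z)y_n
  Hence R(z) = (1 + 17/20z)/(1 − 3/20z).

Find x<0 with |R(x)|<1.
x=-0.64: |R|=0.4161
R=−1: 1+17/20x = −1+3/20x ⇒ -7/10x=2 ⇒ x=2/(-7/10)=-2.8571
Confirm numerically:
  x=-2.821: |R|=0.98222 <1
  x=-2.589: |R|=0.86480 <1
  x=-2.435: |R|=0.78356 <1
  x=-3.196: |R|=1.16034 >1
  x=-2.973: |R|=1.05609 >1
So |R|<1 on (-2.8571, 0).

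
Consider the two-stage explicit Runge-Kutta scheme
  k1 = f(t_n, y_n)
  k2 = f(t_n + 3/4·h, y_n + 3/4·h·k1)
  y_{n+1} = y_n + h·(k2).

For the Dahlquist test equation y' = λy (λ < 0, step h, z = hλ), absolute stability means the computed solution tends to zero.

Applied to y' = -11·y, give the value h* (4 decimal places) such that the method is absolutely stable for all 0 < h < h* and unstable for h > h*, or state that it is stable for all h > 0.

Set f=λy, z=hλ:
  k1=λy_n ⇒ h·k1=z·y_n;  k2=λ(1+3/4z)y_n ⇒ h·k2=z(1+3/4z)y_n
  y_{n+1}/y_n = 1 + z(1+3/4z) = 1 + z + 3/4z²
  Hence R(z) = 1 + z + 3/4z².

Need |R(x)|<1, x<0.
x=-0.96: |R|=0.7312
R=1: x+3/4x²=0 ⇒ x=−4/3=-1.3333; min R=1−1/(4·3/4)=0.6667>−1
Confirm numerically:
  x=-0.850: |R|=0.69188 <1
  x=-0.735: |R|=0.67017 <1
  x=-0.630: |R|=0.66768 <1
  x=-0.627: |R|=0.66785 <1
  x=-1.822: |R|=1.66776 >1
  x=-1.710: |R|=1.48307 >1
Interval (-1.3333, 0).

(-1.3333,0); λ=-11 ⇒ h* = (4/3)/11 = 0.1212.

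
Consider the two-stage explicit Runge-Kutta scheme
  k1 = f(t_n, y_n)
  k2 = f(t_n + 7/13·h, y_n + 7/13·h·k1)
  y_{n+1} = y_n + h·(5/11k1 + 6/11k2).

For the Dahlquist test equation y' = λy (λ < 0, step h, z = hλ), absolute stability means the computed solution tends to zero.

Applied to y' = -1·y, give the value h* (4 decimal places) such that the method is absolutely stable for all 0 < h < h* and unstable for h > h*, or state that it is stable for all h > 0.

(-3.4048,0); λ=-1 ⇒ h* = (143/42)/1 = 3.4048.

On y'=λy, z=hλ:
  k1=λy_n ⇒ h·k1=z·y_n;  k2=λ(1+7/13z)y_n ⇒ h·k2=z(1+7/13z)y_n
  y_{n+1}/y_n = 1 + 5/11z + 6/11z(1+7/13z) = 1 + z + 42/143z²
  R(z) = 1 + z + 42/143z².

Boundary: |R(x)|=1, x<0.
x=-1.7: |R|=0.1488
R=1: x+42/143x²=0 ⇒ x=−143/42=-3.4048; min R=1−1/(4·42/143)=0.1488>−1
Confirm numerically:
  x=-3.358: |R|=0.95388 <1
  x=-2.494: |R|=0.33286 <1
  x=-2.333: |R|=0.26561 <1
  x=-2.287: |R|=0.24919 <1
  x=-3.877: |R|=1.53774 >1
  x=-3.661: |R|=1.27552 >1
So |R|<1 on (-3.4048, 0).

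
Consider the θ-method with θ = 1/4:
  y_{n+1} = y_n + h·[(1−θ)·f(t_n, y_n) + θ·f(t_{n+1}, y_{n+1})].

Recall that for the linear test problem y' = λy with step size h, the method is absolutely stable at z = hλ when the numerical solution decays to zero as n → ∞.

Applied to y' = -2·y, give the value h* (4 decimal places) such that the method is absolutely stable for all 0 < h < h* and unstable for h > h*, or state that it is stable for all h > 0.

(-4.0000,0); λ=-2 ⇒ h* = (4)/2 = 2.0000.

Set f=λy, z=hλ:
  y_{n+1} = y_n + z·[3/4·y_n + 1/4·y_{n+1}] ⇒ (1 − 1/4z)y_{n+1} = (1 + 3/4z)y_n
  so R(z) = (1 + 3/4z)/(1 − 1/4z).

Boundary: |R(x)|=1, x<0.
x=-1.78: |R|=0.2318
R=−1: 1+3/4x = −1+1/4x ⇒ -1/2x=2 ⇒ x=2/(-1/2)=-4.0000
Confirm numerically:
  x=-3.695: |R|=0.92073 <1
  x=-2.870: |R|=0.67103 <1
  x=-1.736: |R|=0.21060 <1
  x=-4.327: |R|=1.07854 >1
  x=-4.307: |R|=1.07391 >1
Interval (-4.0000, 0).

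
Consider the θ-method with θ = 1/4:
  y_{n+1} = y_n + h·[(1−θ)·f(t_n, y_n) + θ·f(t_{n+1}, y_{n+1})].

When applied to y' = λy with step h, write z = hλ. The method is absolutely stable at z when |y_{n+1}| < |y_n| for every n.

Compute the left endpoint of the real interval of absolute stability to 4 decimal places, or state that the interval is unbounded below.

With y'=λy (z=hλ):
  y_{n+1} = y_n + z·[3/4·y_n + 1/4·y_{n+1}] ⇒ (1 − 1/4z)y_{n+1} = (1 + 3/4z)y_n
  Hence R(z) = (1 + 3/4z)/(1 − 1/4z).

Boundary: |R(x)|=1, x<0.
x=-0.6: |R|=0.4783
R=−1: 1+3/4x = −1+1/4x ⇒ -1/2x=2 ⇒ x=2/(-1/2)=-4.0000
Confirm numerically:
  x=-3.482: |R|=0.86153 <1
  x=-2.858: |R|=0.66696 <1
  x=-2.543: |R|=0.55464 <1
  x=-2.366: |R|=0.48665 <1
  x=-4.156: |R|=1.03825 >1
  x=-4.124: |R|=1.03053 >1
  x=-4.066: |R|=1.01636 >1
Stable set (-4.0000, 0).

z* = -4.0000.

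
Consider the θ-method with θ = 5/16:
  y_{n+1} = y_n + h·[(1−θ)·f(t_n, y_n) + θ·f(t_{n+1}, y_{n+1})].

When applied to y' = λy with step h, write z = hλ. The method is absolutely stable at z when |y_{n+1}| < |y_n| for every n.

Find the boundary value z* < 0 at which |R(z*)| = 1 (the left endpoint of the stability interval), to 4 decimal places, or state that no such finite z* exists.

z* = -5.3333.

Set f=λy, z=hλ:
  y_{n+1} = y_n + z·[11/16·y_n + 5/16·y_{n+1}] ⇒ (1 − 5/16z)y_{n+1} = (1 + 11/16z)y_n
  Hence R(z) = (1 + 11/16z)/(1 − 5/16z).

Find x<0 with |R(x)|<1.
x=-1.63: |R|=0.0799
R=−1: 1+11/16x = −1+5/16x ⇒ -3/8x=2 ⇒ x=2/(-3/8)=-5.3333
Confirm numerically:
  x=-4.668: |R|=0.89853 <1
  x=-4.464: |R|=0.86388 <1
  x=-3.588: |R|=0.69146 <1
  x=-2.703: |R|=0.46529 <1
  x=-5.840: |R|=1.06726 >1
  x=-5.815: |R|=1.06412 >1
  x=-5.655: |R|=1.04359 >1
Stable set (-5.3333, 0).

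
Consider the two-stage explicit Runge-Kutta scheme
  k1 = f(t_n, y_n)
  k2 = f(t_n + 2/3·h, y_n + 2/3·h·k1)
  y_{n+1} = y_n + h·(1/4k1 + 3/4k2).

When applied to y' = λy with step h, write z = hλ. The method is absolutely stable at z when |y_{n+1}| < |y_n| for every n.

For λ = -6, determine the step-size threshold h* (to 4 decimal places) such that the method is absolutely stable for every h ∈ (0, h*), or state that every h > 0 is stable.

Test eqn y'=λy, z=hλ:
  k1=λy_n ⇒ h·k1=z·y_n;  k2=λ(1+2/3z)y_n ⇒ h·k2=z(1+2/3z)y_n
  y_{n+1}/y_n = 1 + 1/4z + 3/4z(1+2/3z) = 1 + z + 1/2z²
  so R(z) = 1 + z + 1/2z².

Need |R(x)|<1, x<0.
x=-1.44: |R|=0.5968
R=1: x+1/2x²=0 ⇒ x=−2=-2.0000; min R=1−1/(4·1/2)=0.5000>−1
Confirm numerically:
  x=-1.849: |R|=0.86040 <1
  x=-1.755: |R|=0.78501 <1
  x=-1.199: |R|=0.51980 <1
  x=-2.486: |R|=1.60410 >1
  x=-2.076: |R|=1.07889 >1
So |R|<1 on (-2.0000, 0).

(-2.0000,0); λ=-6 ⇒ h* = (2)/6 = 0.3333.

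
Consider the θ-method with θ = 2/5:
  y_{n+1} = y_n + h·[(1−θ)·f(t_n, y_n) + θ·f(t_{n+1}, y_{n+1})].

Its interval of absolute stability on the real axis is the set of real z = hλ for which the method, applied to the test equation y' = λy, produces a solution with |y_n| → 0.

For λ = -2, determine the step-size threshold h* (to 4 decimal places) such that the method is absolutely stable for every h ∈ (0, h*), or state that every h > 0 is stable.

(-10.0000,0); λ=-2 ⇒ h* = (10)/2 = 5.0000.

Set f=λy, z=hλ:
  y_{n+1} = y_n + z·[3/5·y_n + 2/5·y_{n+1}] ⇒ (1 − 2/5z)y_{n+1} = (1 + 3/5z)y_n
  R(z) = (1 + 3/5z)/(1 − 2/5z).

Find x<0 with |R(x)|<1.
x=-0.64: |R|=0.4904
R=−1: 1+3/5x = −1+2/5x ⇒ -1/5x=2 ⇒ x=2/(-1/5)=-10.0000
Confirm numerically:
  x=-8.655: |R|=0.93971 <1
  x=-6.330: |R|=0.79219 <1
  x=-5.906: |R|=0.75648 <1
  x=-10.115: |R|=1.00456 >1
  x=-10.044: |R|=1.00175 >1
  x=-10.029: |R|=1.00116 >1
Stable set (-10.0000, 0).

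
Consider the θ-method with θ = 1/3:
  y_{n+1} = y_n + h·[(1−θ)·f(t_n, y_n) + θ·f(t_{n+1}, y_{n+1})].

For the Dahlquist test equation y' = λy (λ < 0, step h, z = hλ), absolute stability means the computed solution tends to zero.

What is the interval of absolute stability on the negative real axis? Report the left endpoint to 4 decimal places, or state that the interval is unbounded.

(-6.0000, 0).

With y'=λy (z=hλ):
  y_{n+1} = y_n + z·[2/3·y_n + 1/3·y_{n+1}] ⇒ (1 − 1/3z)y_{n+1} = (1 + 2/3z)y_n
  so R(z) = (1 + 2/3z)/(1 − 1/3z).

Solve |R(x)|<1 on ℝ⁻.
x=-0.63: |R|=0.4793
R=−1: 1+2/3x = −1+1/3x ⇒ -1/3x=2 ⇒ x=2/(-1/3)=-6.0000
Confirm numerically:
  x=-5.498: |R|=0.94093 <1
  x=-4.053: |R|=0.72395 <1
  x=-3.118: |R|=0.52893 <1
  x=-6.397: |R|=1.04225 >1
  x=-6.041: |R|=1.00453 >1
Stable set (-6.0000, 0).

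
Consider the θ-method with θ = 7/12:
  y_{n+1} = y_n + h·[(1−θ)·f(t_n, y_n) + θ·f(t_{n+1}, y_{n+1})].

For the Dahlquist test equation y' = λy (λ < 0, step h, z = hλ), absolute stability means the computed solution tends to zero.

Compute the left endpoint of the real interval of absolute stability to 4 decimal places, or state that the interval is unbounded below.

(−∞, 0) — no finite endpoint.

Set f=λy, z=hλ:
  y_{n+1} = y_n + z·[5/12·y_n + 7/12·y_{n+1}] ⇒ (1 − 7/12z)y_{n+1} = (1 + 5/12z)y_n
  ⇒ R(z) = (1 + 5/12z)/(1 − 7/12z).

Need |R(x)|<1, x<0.
x=-0.68: |R|=0.5131
x=-2: |R|=0.0769
x=-10: |R|=0.4634
x=-100: |R|=0.6854
θ=7/12≥1/2 ⇒ |1+5/12x|<|1−7/12x| ∀x<0 ⇒ unbounded interval.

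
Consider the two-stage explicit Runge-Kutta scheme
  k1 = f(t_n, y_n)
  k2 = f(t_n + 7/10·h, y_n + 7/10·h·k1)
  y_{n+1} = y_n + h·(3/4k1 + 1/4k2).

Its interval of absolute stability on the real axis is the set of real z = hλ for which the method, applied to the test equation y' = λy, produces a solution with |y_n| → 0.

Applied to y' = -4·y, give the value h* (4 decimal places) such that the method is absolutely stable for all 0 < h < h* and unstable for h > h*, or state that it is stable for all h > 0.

(-5.7143,0); λ=-4 ⇒ h* = (40/7)/4 = 1.4286.

On y'=λy, z=hλ:
  k1=λy_n ⇒ h·k1=z·y_n;  k2=λ(1+7/10z)y_n ⇒ h·k2=z(1+7/10z)y_n
  y_{n+1}/y_n = 1 + 3/4z + 1/4z(1+7/10z) = 1 + z + 7/40z²
  Hence R(z) = 1 + z + 7/40z².

Need |R(x)|<1, x<0.
x=-1.78: |R|=0.2255
R=1: x+7/40x²=0 ⇒ x=−40/7=-5.7143; min R=1−1/(4·7/40)=-0.4286>−1
Confirm numerically:
  x=-3.975: |R|=0.20989 <1
  x=-3.858: |R|=0.25327 <1
  x=-3.138: |R|=0.41477 <1
  x=-6.314: |R|=1.66265 >1
  x=-6.280: |R|=1.62172 >1
  x=-5.890: |R|=1.18112 >1
Interval (-5.7143, 0).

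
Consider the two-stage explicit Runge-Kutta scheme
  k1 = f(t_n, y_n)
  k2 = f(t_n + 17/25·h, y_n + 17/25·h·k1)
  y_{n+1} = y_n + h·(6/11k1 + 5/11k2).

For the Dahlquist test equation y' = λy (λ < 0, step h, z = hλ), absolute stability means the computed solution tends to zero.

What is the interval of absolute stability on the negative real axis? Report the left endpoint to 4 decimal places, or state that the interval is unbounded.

With y'=λy (z=hλ):
  k1=λy_n ⇒ h·k1=z·y_n;  k2=λ(1+17/25z)y_n ⇒ h·k2=z(1+17/25z)y_n
  y_{n+1}/y_n = 1 + 6/11z + 5/11z(1+17/25z) = 1 + z + 17/55z²
  R(z) = 1 + z + 17/55z².

Need |R(x)|<1, x<0.
x=-1.58: |R|=0.1916
R=1: x+17/55x²=0 ⇒ x=−55/17=-3.2353; min R=1−1/(4·17/55)=0.1912>−1
Confirm numerically:
  x=-3.102: |R|=0.87220 <1
  x=-3.079: |R|=0.85126 <1
  x=-2.827: |R|=0.64323 <1
  x=-1.394: |R|=0.20664 <1
  x=-3.617: |R|=1.42674 >1
  x=-3.519: |R|=1.30858 >1
  x=-3.344: |R|=1.11236 >1
Stable set (-3.2353, 0).

z∈(-3.2353,0).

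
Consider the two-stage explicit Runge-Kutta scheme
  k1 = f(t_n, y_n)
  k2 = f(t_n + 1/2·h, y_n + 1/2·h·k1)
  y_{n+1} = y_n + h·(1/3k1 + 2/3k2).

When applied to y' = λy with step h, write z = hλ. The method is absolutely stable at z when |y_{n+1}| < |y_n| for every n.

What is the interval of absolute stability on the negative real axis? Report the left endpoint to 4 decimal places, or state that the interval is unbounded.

Set f=λy, z=hλ:
  k1=λy_n ⇒ h·k1=z·y_n;  k2=λ(1+1/2z)y_n ⇒ h·k2=z(1+1/2z)y_n
  y_{n+1}/y_n = 1 + 1/3z + 2/3z(1+1/2z) = 1 + z + 1/3z²
  R(z) = 1 + z + 1/3z².

Need |R(x)|<1, x<0.
x=-0.36: |R|=0.6832
R=1: x+1/3x²=0 ⇒ x=−3=-3.0000; min R=1−1/(4·1/3)=0.2500>−1
Confirm numerically:
  x=-1.627: |R|=0.25538 <1
  x=-1.549: |R|=0.25080 <1
  x=-1.532: |R|=0.25034 <1
  x=-3.466: |R|=1.53839 >1
  x=-3.286: |R|=1.31327 >1
Stable set (-3.0000, 0).

z∈(-3.0000,0).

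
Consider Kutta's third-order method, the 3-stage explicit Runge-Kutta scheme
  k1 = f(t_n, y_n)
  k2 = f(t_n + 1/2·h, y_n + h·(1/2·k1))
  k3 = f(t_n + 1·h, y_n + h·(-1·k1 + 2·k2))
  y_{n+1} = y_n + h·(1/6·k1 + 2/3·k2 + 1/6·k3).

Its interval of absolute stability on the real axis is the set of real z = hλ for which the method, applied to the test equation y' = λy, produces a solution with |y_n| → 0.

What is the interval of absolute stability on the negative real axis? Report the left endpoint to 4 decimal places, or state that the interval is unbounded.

z∈(-2.5127,0).

Set f=λy, z=hλ:
  order 3, 3-stage ⇒ R(z)=1+z+z^2/2+z^3/6
  (e.g. R(-0.53)=0.58564, |R|=0.58564)

Solve |R(x)|<1 on ℝ⁻.
x=-0.53: |R|=0.5856
|R(-1.78)|=0.1358 |R(-1.04)|=0.3133 |R(-1.02)|=0.3233
Bisect:
  x_lo=-3.0790 |R|=2.2038  x_hi=-0.1419 |R|=0.8677
  mid=-1.61042 |R|=0.00978 →hi
  mid=-2.34470 |R|=0.74426 →hi
  mid=-2.71184 |R|=1.35864 →lo
  mid=-2.52827 |R|=1.02570 →lo
  mid=-2.43648 |R|=0.87893 →hi
  mid=-2.48237 |R|=0.95076 →hi
  mid=-2.50532 |R|=0.98783 →hi
  mid=-2.51679 |R|=1.00667 →lo
  mid=-2.51106 |R|=0.99723 →hi
  mid=-2.51393 |R|=1.00194 →lo
  ...
  [-2.51285,-2.51267] ⇒ x*=-2.5127
So |R|<1 on (-2.5127, 0).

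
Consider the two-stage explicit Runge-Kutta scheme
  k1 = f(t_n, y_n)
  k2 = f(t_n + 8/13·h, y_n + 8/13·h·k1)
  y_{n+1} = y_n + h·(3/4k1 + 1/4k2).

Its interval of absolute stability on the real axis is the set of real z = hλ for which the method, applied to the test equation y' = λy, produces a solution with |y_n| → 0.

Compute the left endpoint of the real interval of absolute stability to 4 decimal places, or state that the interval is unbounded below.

z* = -6.5000.

Set f=λy, z=hλ:
  k1=λy_n ⇒ h·k1=z·y_n;  k2=λ(1+8/13z)y_n ⇒ h·k2=z(1+8/13z)y_n
  y_{n+1}/y_n = 1 + 3/4z + 1/4z(1+8/13z) = 1 + z + 2/13z²
  so R(z) = 1 + z + 2/13z².

Find x<0 with |R(x)|<1.
x=-1.39: |R|=0.0928
R=1: x+2/13x²=0 ⇒ x=−13/2=-6.5000; min R=1−1/(4·2/13)=-0.6250>−1
Confirm numerically:
  x=-5.584: |R|=0.21309 <1
  x=-4.405: |R|=0.41977 <1
  x=-3.668: |R|=0.59812 <1
  x=-6.948: |R|=1.47888 >1
  x=-6.935: |R|=1.46411 >1
  x=-6.897: |R|=1.42125 >1
Stable set (-6.5000, 0).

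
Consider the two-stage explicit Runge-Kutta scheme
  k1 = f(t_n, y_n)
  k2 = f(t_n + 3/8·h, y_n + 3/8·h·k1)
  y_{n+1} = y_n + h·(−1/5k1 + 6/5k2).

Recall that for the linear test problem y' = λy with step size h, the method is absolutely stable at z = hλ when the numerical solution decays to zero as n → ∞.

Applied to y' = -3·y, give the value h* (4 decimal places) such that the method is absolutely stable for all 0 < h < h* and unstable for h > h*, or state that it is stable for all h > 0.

(-2.2222,0); λ=-3 ⇒ h* = (20/9)/3 = 0.7407.

Set f=λy, z=hλ:
  k1=λy_n ⇒ h·k1=z·y_n;  k2=λ(1+3/8z)y_n ⇒ h·k2=z(1+3/8z)y_n
  y_{n+1}/y_n = 1 − 1/5z + 6/5z(1+3/8z) = 1 + z + 9/20z²
  Hence R(z) = 1 + z + 9/20z².

Boundary: |R(x)|=1, x<0.
x=-1.63: |R|=0.5656
R=1: x+9/20x²=0 ⇒ x=−20/9=-2.2222; min R=1−1/(4·9/20)=0.4444>−1
Confirm numerically:
  x=-2.043: |R|=0.83523 <1
  x=-2.011: |R|=0.80885 <1
  x=-1.976: |R|=0.78106 <1
  x=-2.798: |R|=1.72496 >1
  x=-2.655: |R|=1.51706 >1
  x=-2.501: |R|=1.31375 >1
Interval (-2.2222, 0).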